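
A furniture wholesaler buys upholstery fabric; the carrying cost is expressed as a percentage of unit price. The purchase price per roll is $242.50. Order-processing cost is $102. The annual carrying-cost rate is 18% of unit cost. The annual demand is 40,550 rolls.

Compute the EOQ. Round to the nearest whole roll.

Carrying cost H = $242.5 × 18% = $43.6500/roll/yr
EOQ = √(2DS/H) = √(2 × 40,550 × 102 / 43.65)
    = √(189,512.03) ≈ 435.33

435 rolls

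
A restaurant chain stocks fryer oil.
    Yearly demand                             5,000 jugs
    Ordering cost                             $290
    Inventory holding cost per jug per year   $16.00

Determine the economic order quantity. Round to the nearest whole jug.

2DS/H = 2·5,000·290/16 = 181,250.00
EOQ = √181,250.00 ≈ 425.73

426 jugs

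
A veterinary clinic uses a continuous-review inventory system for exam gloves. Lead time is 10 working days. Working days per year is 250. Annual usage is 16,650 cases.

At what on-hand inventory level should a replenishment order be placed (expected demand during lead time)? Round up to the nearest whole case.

Daily demand d = 16,650 / 250 = 66.600 cases/day
Demand during lead time = 66.600 × 10 = 666.00
Reorder point = 666.00 → round up

666 cases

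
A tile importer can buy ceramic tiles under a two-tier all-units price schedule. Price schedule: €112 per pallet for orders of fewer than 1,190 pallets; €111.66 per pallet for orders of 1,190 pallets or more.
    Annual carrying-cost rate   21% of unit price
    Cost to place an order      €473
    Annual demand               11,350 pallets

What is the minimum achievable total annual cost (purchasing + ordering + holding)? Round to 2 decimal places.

H₁ = 21%×€112 = €23.5200;  H₂ = 21%×€111.66 = €23.4486
EOQ₁ = √(2×11,350×473/23.5200) = 675.65  (< 1,190, feasible at tier 1)
EOQ₂ = √(2×11,350×473/23.4486) = 676.68  (< 1,190 → use Q = 1,190 at tier-2 price)
TC(tier 1 (EOQ₁), Q≈675.7) = €1,287,091.40
TC(tier 2, Q≈1,190.0) = €1,285,804.30
Minimum at tier 2: €1,285,804.30

€1,285,804.30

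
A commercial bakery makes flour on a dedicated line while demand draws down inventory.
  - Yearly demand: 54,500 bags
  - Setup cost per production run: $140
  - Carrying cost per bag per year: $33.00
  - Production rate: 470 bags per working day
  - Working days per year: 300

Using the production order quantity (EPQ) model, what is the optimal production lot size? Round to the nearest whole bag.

Daily demand d = 54,500/300 = 181.667; p = 470; 1 − d/p = 0.61348
EPQ = √(2DS / (H(1 − d/p)))
    = √(2 × 54,500 × 140 / (33 × 0.61348)) ≈ 868.20

868 bags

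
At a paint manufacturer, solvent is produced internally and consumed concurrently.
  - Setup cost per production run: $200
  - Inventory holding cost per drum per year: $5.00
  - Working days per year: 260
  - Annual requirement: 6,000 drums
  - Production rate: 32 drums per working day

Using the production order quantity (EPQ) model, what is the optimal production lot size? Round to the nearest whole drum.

1,312 drums

Daily demand d = 6,000/260 = 23.077; p = 32; 1 − d/p = 0.27885
EPQ = √(2DS / (H(1 − d/p)))
    = √(2 × 6,000 × 200 / (5 × 0.27885)) ≈ 1,312.01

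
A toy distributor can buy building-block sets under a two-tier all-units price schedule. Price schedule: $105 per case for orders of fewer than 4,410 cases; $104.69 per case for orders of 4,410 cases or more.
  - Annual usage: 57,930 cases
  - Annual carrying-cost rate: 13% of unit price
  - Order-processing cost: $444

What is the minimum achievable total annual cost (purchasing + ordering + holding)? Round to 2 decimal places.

H₁ = 13%×$105 = $13.6500;  H₂ = 13%×$104.69 = $13.6097
EOQ₁ = √(2×57,930×444/13.6500) = 1,941.30  (< 4,410, feasible at tier 1)
EOQ₂ = √(2×57,930×444/13.6097) = 1,944.17  (< 4,410 → use Q = 4,410 at tier-2 price)
TC(tier 1 (EOQ₁), Q≈1,941.3) = $6,109,148.70
TC(tier 2, Q≈4,410.0) = $6,100,533.50
Minimum at tier 2: $6,100,533.50

$6,100,533.50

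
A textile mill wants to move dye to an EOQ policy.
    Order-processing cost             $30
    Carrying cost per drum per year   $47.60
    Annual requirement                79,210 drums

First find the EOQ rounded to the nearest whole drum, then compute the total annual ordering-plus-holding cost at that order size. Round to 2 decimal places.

Optimal lot size Q* = (2 × 79,210 × $30 / $47.6)^½ ≈ 315.98 → Q = 316 drums
Orders/yr = 79,210/316 = 250.665; ordering cost = 250.665 × $30 = $7,519.94
Average inventory = 316/2 = 158; holding cost = 158 × $47.6 = $7,520.80
Total = $7,519.94 + $7,520.80 = $15,040.74

$15,040.74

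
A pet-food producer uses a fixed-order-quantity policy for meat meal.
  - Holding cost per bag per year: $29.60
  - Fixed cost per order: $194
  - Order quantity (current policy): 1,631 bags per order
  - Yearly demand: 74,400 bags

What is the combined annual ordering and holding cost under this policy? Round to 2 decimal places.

$32,988.34

Orders/yr = 74,400/1,631 = 45.616; ordering cost = 45.616 × $194 = $8,849.54
Average inventory = 1,631/2 = 815.5; holding cost = 815.5 × $29.6 = $24,138.80
Total = $8,849.54 + $24,138.80 = $32,988.34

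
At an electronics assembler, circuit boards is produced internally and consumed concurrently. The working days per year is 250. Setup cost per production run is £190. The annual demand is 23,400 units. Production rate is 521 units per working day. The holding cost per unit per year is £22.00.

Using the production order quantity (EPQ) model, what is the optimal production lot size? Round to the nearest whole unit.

702 units

Daily demand d = 23,400/250 = 93.600; p = 521; 1 − d/p = 0.82035
EPQ = √(2DS / (H(1 − d/p)))
    = √(2 × 23,400 × 190 / (22 × 0.82035)) ≈ 701.92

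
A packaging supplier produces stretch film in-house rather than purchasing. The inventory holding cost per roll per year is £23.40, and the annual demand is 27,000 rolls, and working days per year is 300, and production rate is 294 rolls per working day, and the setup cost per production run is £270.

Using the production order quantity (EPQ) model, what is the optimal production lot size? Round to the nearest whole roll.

948 rolls

d = 27,000/300 = 90.0000 rolls/day;  effective holding cost H(1 − d/p) = 23.4·(1 − 90.0000/294) = 16.23673
Q* = √(2DS / H_eff) = √(2·27,000·270 / 16.23673) ≈ 947.61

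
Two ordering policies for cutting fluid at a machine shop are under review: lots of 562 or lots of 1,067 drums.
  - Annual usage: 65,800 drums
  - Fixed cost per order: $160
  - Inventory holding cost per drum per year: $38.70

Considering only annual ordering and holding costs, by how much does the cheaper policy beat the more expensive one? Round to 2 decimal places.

For each Q, cost = (D/Q)·S + (Q/2)·H.
TC(562) = (65,800/562)×160 + (562/2)×38.7 = $29,607.80
TC(1,067) = (65,800/1,067)×160 + (1,067/2)×38.7 = $30,513.37
Lots of 562 are cheaper by $905.57.

$905.57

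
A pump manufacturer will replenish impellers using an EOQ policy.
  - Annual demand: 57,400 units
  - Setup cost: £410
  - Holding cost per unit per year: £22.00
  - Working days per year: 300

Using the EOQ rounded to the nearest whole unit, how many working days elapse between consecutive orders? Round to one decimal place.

EOQ = √(2DS/H) = √(2 × 57,400 × 410 / 22)
    = √(2,139,454.55) ≈ 1,462.69 → Q = 1,463 units
Days between orders = 300 / (D/Q) = 300 / 39.234 ≈ 7.646

7.6 days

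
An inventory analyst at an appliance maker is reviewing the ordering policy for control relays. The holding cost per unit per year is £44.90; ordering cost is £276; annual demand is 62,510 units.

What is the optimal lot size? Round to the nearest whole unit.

877 units

Optimal lot size Q* = (2 × 62,510 × £276 / £44.9)^½ ≈ 876.64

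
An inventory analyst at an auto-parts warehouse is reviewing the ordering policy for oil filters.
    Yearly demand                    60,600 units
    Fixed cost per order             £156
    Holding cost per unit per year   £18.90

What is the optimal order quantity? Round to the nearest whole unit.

1,000 units

EOQ = √(2DS/H) = √(2 × 60,600 × 156 / 18.9)
    = √(1,000,380.95) ≈ 1,000.19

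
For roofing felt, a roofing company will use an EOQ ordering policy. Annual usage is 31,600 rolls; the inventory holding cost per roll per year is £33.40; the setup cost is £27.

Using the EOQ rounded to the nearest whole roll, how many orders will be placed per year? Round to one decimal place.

2DS/H = 2·31,600·27/33.4 = 51,089.82
EOQ = √51,089.82 ≈ 226.03 → Q = 226
Orders per year = D/Q = 31,600 / 226 = 139.823

139.8 orders per year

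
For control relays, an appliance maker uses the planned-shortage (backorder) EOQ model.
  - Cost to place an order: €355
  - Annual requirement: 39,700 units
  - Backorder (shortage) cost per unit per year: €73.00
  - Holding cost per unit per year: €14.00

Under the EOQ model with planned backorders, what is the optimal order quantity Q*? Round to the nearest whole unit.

Basic EOQ = √(2·39,700·355/14) = 1,418.928
Backorder adjustment √((H+b)/b) = √((14+73)/73) = 1.0917
Q* = 1,418.928 × 1.0917 ≈ 1,549.03

1,549 units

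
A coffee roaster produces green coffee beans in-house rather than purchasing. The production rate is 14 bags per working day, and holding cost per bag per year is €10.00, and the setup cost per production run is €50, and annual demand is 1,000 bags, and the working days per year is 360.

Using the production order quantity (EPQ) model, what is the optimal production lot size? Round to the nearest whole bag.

Daily demand d = 1,000/360 = 2.778; p = 14; 1 − d/p = 0.80159
EPQ = √(2DS / (H(1 − d/p)))
    = √(2 × 1,000 × 50 / (10 × 0.80159)) ≈ 111.69

112 bags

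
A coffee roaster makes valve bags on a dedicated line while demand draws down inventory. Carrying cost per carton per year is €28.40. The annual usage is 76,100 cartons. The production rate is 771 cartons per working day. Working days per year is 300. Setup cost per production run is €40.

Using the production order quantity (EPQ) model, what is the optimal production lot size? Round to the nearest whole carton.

565 cartons

Daily demand d = 76,100/300 = 253.667; p = 771; 1 − d/p = 0.67099
EPQ = √(2DS / (H(1 − d/p)))
    = √(2 × 76,100 × 40 / (28.4 × 0.67099)) ≈ 565.22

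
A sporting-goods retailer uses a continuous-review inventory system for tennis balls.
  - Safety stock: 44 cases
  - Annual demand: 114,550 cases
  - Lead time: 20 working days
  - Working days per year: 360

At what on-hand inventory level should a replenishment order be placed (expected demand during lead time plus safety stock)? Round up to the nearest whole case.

Daily demand d = 114,550 / 360 = 318.194 cases/day
Demand during lead time = 318.194 × 20 = 6,363.89
Reorder point = 6,363.89 + 44 = 6,407.89 → round up

6,408 cases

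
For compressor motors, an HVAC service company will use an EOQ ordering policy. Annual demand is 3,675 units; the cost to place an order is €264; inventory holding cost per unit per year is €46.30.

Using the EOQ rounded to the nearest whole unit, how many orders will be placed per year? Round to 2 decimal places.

17.93 orders per year

2DS/H = 2·3,675·264/46.3 = 41,909.29
EOQ = √41,909.29 ≈ 204.72 → Q = 205
Orders per year = D/Q = 3,675 / 205 = 17.927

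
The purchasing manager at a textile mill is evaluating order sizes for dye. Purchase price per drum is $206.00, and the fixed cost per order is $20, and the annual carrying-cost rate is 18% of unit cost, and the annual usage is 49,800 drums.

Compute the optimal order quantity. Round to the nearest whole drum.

H = i·C = 0.18 × $206 = $37.0800 per drum-year
Optimal lot size Q* = (2 × 49,800 × $20 / $37.08)^½ ≈ 231.78

232 drums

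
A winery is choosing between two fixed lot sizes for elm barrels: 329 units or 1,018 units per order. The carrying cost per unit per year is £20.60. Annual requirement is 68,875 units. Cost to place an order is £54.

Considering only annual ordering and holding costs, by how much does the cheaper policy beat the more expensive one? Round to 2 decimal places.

£554.52

Annual cost at Q: ordering D·S/Q plus holding Q·H/2.
TC(329) = (68,875/329)×54 + (329/2)×20.6 = £14,693.41
TC(1,018) = (68,875/1,018)×54 + (1,018/2)×20.6 = £14,138.89
Cheaper: Q = 1,018.  Difference = £554.52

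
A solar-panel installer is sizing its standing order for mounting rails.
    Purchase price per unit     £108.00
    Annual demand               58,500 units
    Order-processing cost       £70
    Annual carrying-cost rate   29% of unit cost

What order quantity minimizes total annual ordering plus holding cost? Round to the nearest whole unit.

511 units

Carrying cost H = £108 × 29% = £31.3200/unit/yr
EOQ = √(2DS/H) = √(2 × 58,500 × 70 / 31.32)
    = √(261,494.25) ≈ 511.37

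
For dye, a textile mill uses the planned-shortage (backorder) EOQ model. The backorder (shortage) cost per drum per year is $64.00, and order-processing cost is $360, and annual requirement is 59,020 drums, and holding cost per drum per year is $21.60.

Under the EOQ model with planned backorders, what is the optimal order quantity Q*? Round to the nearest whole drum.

Basic EOQ = √(2·59,020·360/21.6) = 1,402.617
Backorder adjustment √((H+b)/b) = √((21.6+64)/64) = 1.1565
Q* = 1,402.617 × 1.1565 ≈ 1,622.13

1,622 drums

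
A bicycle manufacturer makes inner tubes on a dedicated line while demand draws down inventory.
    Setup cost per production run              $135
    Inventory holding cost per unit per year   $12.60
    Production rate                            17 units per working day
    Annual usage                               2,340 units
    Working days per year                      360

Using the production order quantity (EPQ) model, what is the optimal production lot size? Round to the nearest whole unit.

285 units

Daily demand d = 2,340/360 = 6.500; p = 17; 1 − d/p = 0.61765
EPQ = √(2DS / (H(1 − d/p)))
    = √(2 × 2,340 × 135 / (12.6 × 0.61765)) ≈ 284.93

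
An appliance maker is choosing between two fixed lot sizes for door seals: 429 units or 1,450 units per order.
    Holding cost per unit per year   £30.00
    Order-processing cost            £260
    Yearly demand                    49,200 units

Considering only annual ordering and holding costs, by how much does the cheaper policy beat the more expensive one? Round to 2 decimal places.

£5,681.11

Annual cost at Q: ordering D·S/Q plus holding Q·H/2.
TC(429) = (49,200/429)×260 + (429/2)×30 = £36,253.18
TC(1,450) = (49,200/1,450)×260 + (1,450/2)×30 = £30,572.07
Cheaper: Q = 1,450.  Difference = £5,681.11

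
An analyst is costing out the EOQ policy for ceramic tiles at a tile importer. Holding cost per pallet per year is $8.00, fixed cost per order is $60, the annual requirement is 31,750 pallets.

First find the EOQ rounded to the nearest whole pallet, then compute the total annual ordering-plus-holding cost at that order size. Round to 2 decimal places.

Q* = √(2·D·S / H) = √(2·31,750·60 / 8) = √476,250.0 ≈ 690.11 → Q = 690 pallets
Orders/yr = 31,750/690 = 46.014; ordering cost = 46.014 × $60 = $2,760.87
Average inventory = 690/2 = 345; holding cost = 345 × $8 = $2,760.00
Total = $2,760.87 + $2,760.00 = $5,520.87

$5,520.87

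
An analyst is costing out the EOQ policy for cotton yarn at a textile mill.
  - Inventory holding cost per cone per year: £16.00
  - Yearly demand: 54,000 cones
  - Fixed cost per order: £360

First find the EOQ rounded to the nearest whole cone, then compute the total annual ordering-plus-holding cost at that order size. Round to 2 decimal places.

£24,941.53

Q* = √(2·D·S / H) = √(2·54,000·360 / 16) = √2,430,000.0 ≈ 1,558.85 → Q = 1,559 cones
Annual ordering cost = (D/Q)·S = (54,000/1,559) × 360 = £12,469.53
Annual holding cost  = (Q/2)·H = (1,559/2) × 16 = £12,472.00
Total = £12,469.53 + £12,472.00 = £24,941.53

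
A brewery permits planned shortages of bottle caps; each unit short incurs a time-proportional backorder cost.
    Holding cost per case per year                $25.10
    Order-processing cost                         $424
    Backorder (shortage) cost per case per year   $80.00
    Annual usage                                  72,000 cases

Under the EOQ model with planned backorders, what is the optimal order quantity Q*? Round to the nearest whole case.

1,788 cases

Q* = √(2DS/H) · √((H + b)/b)
   = √(2 × 72,000 × 424 / 25.1) · √((25.1 + 80) / 80)
   = 1,559.651 × 1.1462 ≈ 1,787.65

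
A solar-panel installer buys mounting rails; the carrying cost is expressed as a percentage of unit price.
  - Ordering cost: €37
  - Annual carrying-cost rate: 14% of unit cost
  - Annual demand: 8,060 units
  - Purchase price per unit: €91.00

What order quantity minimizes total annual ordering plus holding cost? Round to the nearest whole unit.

Holding cost per unit per year: H = 14% × €91 = €12.7400
Q* = √(2·D·S / H) = √(2·8,060·37 / 12.74) = √46,816.3 ≈ 216.37

216 units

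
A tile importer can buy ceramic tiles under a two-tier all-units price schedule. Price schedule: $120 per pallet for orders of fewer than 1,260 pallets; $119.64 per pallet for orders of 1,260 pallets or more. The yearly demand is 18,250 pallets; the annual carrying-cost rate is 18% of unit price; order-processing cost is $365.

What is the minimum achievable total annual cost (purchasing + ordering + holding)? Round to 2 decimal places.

H₁ = 18%×$120 = $21.6000;  H₂ = 18%×$119.64 = $21.5352
EOQ₁ = √(2×18,250×365/21.6000) = 785.35  (< 1,260, feasible at tier 1)
EOQ₂ = √(2×18,250×365/21.5352) = 786.54  (< 1,260 → use Q = 1,260 at tier-2 price)
TC(tier 1 (EOQ₁), Q≈785.4) = $2,206,963.67
TC(tier 2, Q≈1,260.0) = $2,202,283.88
Minimum at tier 2: $2,202,283.88

$2,202,283.88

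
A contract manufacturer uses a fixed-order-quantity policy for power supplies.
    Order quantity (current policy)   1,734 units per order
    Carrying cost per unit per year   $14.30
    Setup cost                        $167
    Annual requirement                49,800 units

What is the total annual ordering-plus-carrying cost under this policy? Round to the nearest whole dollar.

$17,194

Ordering: D/Q × S = 49,800/1,734 × $167 = $4,796.19
Holding:  Q/2 × H = 1,734/2 × $14.3 = $12,398.10
Total = $4,796.19 + $12,398.10 = $17,194.29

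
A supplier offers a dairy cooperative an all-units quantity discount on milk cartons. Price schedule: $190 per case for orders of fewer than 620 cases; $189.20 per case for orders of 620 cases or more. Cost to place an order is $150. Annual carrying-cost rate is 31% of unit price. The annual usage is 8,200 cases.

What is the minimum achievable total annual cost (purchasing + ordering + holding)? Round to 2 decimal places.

H₁ = 31%×$190 = $58.9000;  H₂ = 31%×$189.20 = $58.6520
EOQ₁ = √(2×8,200×150/58.9000) = 204.37  (< 620, feasible at tier 1)
EOQ₂ = √(2×8,200×150/58.6520) = 204.80  (< 620 → use Q = 620 at tier-2 price)
TC(tier 1 (EOQ₁), Q≈204.4) = $1,570,037.19
TC(tier 2, Q≈620.0) = $1,571,605.99
Minimum at tier 1 (EOQ₁): $1,570,037.19

$1,570,037.19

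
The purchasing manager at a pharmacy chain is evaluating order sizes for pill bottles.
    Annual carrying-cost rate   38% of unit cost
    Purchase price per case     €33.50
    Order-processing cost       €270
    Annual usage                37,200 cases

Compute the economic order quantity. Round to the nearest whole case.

Carrying cost H = €33.5 × 38% = €12.7300/case/yr
Q* = √(2·D·S / H) = √(2·37,200·270 / 12.73) = √1,578,004.7 ≈ 1,256.19

1,256 cases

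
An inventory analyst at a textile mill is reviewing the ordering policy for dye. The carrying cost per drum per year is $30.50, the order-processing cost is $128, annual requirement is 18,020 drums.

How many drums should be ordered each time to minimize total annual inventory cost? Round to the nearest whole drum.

EOQ = √(2DS/H) = √(2 × 18,020 × 128 / 30.5)
    = √(151,249.84) ≈ 388.91

389 drums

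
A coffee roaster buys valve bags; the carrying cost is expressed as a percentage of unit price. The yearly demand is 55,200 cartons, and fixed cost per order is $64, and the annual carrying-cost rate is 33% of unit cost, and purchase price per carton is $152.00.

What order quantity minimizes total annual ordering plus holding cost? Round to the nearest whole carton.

H = i·C = 0.33 × $152 = $50.1600 per carton-year
Optimal lot size Q* = (2 × 55,200 × $64 / $50.16)^½ ≈ 375.31

375 cartons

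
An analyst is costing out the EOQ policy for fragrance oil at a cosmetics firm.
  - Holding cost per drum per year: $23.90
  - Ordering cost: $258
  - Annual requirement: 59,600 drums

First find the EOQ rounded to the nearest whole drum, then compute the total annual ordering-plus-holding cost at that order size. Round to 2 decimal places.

2DS/H = 2·59,600·258/23.9 = 1,286,761.51
EOQ = √1,286,761.51 ≈ 1,134.36 → Q = 1,134 drums
Orders/yr = 59,600/1,134 = 52.557; ordering cost = 52.557 × $258 = $13,559.79
Average inventory = 1,134/2 = 567; holding cost = 567 × $23.9 = $13,551.30
Total = $13,559.79 + $13,551.30 = $27,111.09

$27,111.09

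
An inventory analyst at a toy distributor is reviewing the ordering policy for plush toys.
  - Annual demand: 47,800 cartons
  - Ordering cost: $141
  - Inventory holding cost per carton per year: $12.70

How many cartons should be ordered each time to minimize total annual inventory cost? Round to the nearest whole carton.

1,030 cartons

2DS/H = 2·47,800·141/12.7 = 1,061,385.83
EOQ = √1,061,385.83 ≈ 1,030.24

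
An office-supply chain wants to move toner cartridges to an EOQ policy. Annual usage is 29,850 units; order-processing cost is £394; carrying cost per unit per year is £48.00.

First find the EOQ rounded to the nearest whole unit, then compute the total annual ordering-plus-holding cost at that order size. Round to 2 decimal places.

Q* = √(2·D·S / H) = √(2·29,850·394 / 48) = √490,037.5 ≈ 700.03 → Q = 700 units
Ordering: D/Q × S = 29,850/700 × £394 = £16,801.29
Holding:  Q/2 × H = 700/2 × £48 = £16,800.00
Total = £16,801.29 + £16,800.00 = £33,601.29

£33,601.29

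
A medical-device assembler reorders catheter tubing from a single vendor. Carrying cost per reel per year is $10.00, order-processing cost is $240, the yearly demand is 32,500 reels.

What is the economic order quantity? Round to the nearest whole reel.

1,249 reels

Q* = √(2·D·S / H) = √(2·32,500·240 / 10) = √1,560,000.0 ≈ 1,249.00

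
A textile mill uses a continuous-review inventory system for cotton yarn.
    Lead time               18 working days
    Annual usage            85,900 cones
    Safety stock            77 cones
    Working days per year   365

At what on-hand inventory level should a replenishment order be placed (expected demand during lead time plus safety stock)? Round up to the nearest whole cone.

4,314 cones

Daily demand d = 85,900 / 365 = 235.342 cones/day
Demand during lead time = 235.342 × 18 = 4,236.16
Reorder point = 4,236.16 + 77 = 4,313.16 → round up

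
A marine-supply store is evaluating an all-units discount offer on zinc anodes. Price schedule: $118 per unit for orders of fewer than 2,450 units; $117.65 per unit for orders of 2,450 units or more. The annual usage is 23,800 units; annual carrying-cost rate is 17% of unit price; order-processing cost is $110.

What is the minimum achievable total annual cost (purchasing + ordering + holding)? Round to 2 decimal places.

H₁ = 17%×$118 = $20.0600;  H₂ = 17%×$117.65 = $20.0005
EOQ₁ = √(2×23,800×110/20.0600) = 510.90  (< 2,450, feasible at tier 1)
EOQ₂ = √(2×23,800×110/20.0005) = 511.66  (< 2,450 → use Q = 2,450 at tier-2 price)
TC(tier 1 (EOQ₁), Q≈510.9) = $2,818,648.62
TC(tier 2, Q≈2,450.0) = $2,825,639.18
Minimum at tier 1 (EOQ₁): $2,818,648.62

$2,818,648.62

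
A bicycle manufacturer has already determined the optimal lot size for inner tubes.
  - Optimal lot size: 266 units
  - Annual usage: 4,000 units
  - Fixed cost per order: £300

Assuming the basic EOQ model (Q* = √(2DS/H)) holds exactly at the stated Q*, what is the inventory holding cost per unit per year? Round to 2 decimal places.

£33.92

EOQ relation: Q² = 2DS/H, so rearrange for the unknown.
H = 2DS / Q² = 2 × 4,000 × 300 / 266² = 33.9194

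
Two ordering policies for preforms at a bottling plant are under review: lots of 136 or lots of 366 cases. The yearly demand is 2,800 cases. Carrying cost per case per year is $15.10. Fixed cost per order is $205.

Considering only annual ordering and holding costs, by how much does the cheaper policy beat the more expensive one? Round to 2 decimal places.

$915.78

For each Q, cost = (D/Q)·S + (Q/2)·H.
TC(136) = (2,800/136)×205 + (136/2)×15.1 = $5,247.39
TC(366) = (2,800/366)×205 + (366/2)×15.1 = $4,331.61
Lots of 366 are cheaper by $915.78.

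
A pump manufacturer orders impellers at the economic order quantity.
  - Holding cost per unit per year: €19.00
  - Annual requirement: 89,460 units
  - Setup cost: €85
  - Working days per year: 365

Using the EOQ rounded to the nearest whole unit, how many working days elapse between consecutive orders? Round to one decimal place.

3.7 days

Optimal lot size Q* = (2 × 89,460 × €85 / €19)^½ ≈ 894.67 → Q = 895 units
Days between orders = 365 / (D/Q) = 365 / 99.955 ≈ 3.652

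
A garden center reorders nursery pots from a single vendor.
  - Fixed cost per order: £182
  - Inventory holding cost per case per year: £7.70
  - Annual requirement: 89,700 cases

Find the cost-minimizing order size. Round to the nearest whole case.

Q* = √(2·D·S / H) = √(2·89,700·182 / 7.7) = √4,240,363.6 ≈ 2,059.21

2,059 cases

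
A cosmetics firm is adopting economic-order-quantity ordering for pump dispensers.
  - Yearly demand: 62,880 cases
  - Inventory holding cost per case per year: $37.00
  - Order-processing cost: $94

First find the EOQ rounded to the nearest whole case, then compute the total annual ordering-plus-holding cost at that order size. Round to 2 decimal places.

$20,913.95

2DS/H = 2·62,880·94/37 = 319,498.38
EOQ = √319,498.38 ≈ 565.24 → Q = 565 cases
Orders/yr = 62,880/565 = 111.292; ordering cost = 111.292 × $94 = $10,461.45
Average inventory = 565/2 = 282.5; holding cost = 282.5 × $37 = $10,452.50
Total = $10,461.45 + $10,452.50 = $20,913.95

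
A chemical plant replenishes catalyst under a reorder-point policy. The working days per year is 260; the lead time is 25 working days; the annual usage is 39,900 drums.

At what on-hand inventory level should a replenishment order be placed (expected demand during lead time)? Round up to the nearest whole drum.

Daily demand d = 39,900 / 260 = 153.462 drums/day
Demand during lead time = 153.462 × 25 = 3,836.54
Reorder point = 3,836.54 → round up

3,837 drums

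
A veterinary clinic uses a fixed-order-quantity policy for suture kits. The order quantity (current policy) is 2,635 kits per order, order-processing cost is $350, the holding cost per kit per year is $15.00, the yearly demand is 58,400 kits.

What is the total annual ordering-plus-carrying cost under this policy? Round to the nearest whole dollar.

Annual ordering cost = (D/Q)·S = (58,400/2,635) × 350 = $7,757.12
Annual holding cost  = (Q/2)·H = (2,635/2) × 15 = $19,762.50
Total = $7,757.12 + $19,762.50 = $27,519.62

$27,520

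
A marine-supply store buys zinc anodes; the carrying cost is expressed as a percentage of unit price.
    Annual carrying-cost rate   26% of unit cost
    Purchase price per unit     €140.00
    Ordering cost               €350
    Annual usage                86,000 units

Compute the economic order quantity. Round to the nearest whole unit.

H = i·C = 0.26 × €140 = €36.4000 per unit-year
Q* = √(2·D·S / H) = √(2·86,000·350 / 36.4) = √1,653,846.2 ≈ 1,286.02

1,286 units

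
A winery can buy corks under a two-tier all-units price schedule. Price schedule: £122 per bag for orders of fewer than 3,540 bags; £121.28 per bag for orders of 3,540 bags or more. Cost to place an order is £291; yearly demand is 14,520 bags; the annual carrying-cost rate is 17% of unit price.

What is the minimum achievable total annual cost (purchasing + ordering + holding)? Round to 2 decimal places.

H₁ = 17%×£122 = £20.7400;  H₂ = 17%×£121.28 = £20.6176
EOQ₁ = √(2×14,520×291/20.7400) = 638.32  (< 3,540, feasible at tier 1)
EOQ₂ = √(2×14,520×291/20.6176) = 640.21  (< 3,540 → use Q = 3,540 at tier-2 price)
TC(tier 1 (EOQ₁), Q≈638.3) = £1,784,678.82
TC(tier 2, Q≈3,540.0) = £1,798,672.35
Minimum at tier 1 (EOQ₁): £1,784,678.82

£1,784,678.82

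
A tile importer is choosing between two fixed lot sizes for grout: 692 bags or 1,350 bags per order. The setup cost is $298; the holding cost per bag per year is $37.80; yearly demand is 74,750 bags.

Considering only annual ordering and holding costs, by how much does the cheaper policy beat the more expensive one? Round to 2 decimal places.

For each Q, cost = (D/Q)·S + (Q/2)·H.
TC(692) = (74,750/692)×298 + (692/2)×37.8 = $45,268.83
TC(1,350) = (74,750/1,350)×298 + (1,350/2)×37.8 = $42,015.37
Cheaper: Q = 1,350.  Difference = $3,253.46

$3,253.46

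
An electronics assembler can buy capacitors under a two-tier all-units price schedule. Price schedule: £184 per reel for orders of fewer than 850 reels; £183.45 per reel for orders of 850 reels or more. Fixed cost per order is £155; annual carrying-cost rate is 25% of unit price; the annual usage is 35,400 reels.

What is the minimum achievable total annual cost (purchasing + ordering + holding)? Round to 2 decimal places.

£6,520,076.86

H₁ = 25%×£184 = £46.0000;  H₂ = 25%×£183.45 = £45.8625
EOQ₁ = √(2×35,400×155/46.0000) = 488.43  (< 850, feasible at tier 1)
EOQ₂ = √(2×35,400×155/45.8625) = 489.16  (< 850 → use Q = 850 at tier-2 price)
TC(tier 1 (EOQ₁), Q≈488.4) = £6,536,067.84
TC(tier 2, Q≈850.0) = £6,520,076.86
Minimum at tier 2: £6,520,076.86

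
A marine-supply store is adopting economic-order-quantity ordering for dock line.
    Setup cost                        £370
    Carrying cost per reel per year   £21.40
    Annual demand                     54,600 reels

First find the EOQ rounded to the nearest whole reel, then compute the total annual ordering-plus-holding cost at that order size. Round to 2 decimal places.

2DS/H = 2·54,600·370/21.4 = 1,888,037.38
EOQ = √1,888,037.38 ≈ 1,374.06 → Q = 1,374 reels
Annual ordering cost = (D/Q)·S = (54,600/1,374) × 370 = £14,703.06
Annual holding cost  = (Q/2)·H = (1,374/2) × 21.4 = £14,701.80
Total = £14,703.06 + £14,701.80 = £29,404.86

£29,404.86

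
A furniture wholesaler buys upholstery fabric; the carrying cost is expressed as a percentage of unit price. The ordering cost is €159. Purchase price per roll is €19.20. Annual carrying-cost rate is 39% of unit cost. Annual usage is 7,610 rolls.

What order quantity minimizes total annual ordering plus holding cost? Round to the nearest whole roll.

568 rolls

Holding cost per roll per year: H = 39% × €19.2 = €7.4880
2DS/H = 2·7,610·159/7.488 = 323,181.09
EOQ = √323,181.09 ≈ 568.49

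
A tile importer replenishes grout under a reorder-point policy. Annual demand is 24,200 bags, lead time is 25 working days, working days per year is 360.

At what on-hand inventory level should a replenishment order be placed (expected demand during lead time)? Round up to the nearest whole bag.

1,681 bags

Daily demand d = 24,200 / 360 = 67.222 bags/day
Demand during lead time = 67.222 × 25 = 1,680.56
Reorder point = 1,680.56 → round up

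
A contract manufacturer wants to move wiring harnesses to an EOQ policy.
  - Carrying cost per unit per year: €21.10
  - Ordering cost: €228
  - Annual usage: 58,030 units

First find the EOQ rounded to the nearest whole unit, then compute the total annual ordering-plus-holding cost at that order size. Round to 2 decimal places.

Q* = √(2·D·S / H) = √(2·58,030·228 / 21.1) = √1,254,108.1 ≈ 1,119.87 → Q = 1,120 units
Annual ordering cost = (D/Q)·S = (58,030/1,120) × 228 = €11,813.25
Annual holding cost  = (Q/2)·H = (1,120/2) × 21.1 = €11,816.00
Total = €11,813.25 + €11,816.00 = €23,629.25

€23,629.25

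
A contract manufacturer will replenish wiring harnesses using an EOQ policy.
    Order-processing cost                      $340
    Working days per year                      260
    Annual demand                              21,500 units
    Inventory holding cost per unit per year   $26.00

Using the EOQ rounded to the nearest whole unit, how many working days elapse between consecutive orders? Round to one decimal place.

9.1 days

EOQ = √(2DS/H) = √(2 × 21,500 × 340 / 26)
    = √(562,307.69) ≈ 749.87 → Q = 750 units
Cycle time = (working days × Q)/D = (260 × 750) / 21,500 = 9.070 days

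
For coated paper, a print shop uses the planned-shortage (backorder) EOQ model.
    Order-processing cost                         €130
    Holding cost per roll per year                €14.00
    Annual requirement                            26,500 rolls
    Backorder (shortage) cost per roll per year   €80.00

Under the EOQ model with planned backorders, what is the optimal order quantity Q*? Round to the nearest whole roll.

Q* = √(2DS/H) · √((H + b)/b)
   = √(2 × 26,500 × 130 / 14) · √((14 + 80) / 80)
   = 701.529 × 1.0840 ≈ 760.44

760 rolls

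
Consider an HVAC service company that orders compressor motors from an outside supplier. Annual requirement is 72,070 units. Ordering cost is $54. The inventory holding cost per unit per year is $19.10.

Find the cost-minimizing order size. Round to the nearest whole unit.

638 units

2DS/H = 2·72,070·54/19.1 = 407,516.23
EOQ = √407,516.23 ≈ 638.37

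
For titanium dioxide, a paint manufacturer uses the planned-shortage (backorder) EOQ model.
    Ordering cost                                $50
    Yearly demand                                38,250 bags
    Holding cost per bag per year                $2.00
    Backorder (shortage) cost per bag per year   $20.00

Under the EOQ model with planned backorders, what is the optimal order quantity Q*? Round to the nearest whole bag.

Q* = √(2DS/H) · √((H + b)/b)
   = √(2 × 38,250 × 50 / 2) · √((2 + 20) / 20)
   = 1,382.932 × 1.0488 ≈ 1,450.43

1,450 bags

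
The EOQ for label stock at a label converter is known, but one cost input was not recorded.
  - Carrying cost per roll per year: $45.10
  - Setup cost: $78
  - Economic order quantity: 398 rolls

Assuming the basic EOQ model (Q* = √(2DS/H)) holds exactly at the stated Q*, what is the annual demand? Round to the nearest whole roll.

45,795 rolls per year

From Q* = √(2DS/H) ⇒ Q*² = 2DS/H.
D = Q²H / (2S) = 398² × 45.1 / (2 × 78) = 45,795.00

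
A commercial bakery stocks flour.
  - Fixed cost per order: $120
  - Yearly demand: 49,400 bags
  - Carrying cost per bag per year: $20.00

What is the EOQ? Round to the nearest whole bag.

770 bags

2DS/H = 2·49,400·120/20 = 592,800.00
EOQ = √592,800.00 ≈ 769.94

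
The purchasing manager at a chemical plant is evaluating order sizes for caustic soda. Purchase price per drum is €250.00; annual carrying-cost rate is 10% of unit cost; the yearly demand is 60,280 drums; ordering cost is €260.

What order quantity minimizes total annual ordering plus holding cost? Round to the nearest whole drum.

Carrying cost H = €250 × 10% = €25.0000/drum/yr
Optimal lot size Q* = (2 × 60,280 × €260 / €25)^½ ≈ 1,119.74

1,120 drums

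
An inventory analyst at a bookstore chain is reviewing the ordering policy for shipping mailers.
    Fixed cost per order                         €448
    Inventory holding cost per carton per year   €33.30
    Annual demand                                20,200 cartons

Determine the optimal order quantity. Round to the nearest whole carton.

737 cartons

EOQ = √(2DS/H) = √(2 × 20,200 × 448 / 33.3)
    = √(543,519.52) ≈ 737.24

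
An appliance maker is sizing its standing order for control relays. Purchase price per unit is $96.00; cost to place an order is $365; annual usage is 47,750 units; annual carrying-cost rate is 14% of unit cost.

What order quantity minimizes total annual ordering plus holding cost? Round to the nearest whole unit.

1,610 units

H = i·C = 0.14 × $96 = $13.4400 per unit-year
Optimal lot size Q* = (2 × 47,750 × $365 / $13.44)^½ ≈ 1,610.45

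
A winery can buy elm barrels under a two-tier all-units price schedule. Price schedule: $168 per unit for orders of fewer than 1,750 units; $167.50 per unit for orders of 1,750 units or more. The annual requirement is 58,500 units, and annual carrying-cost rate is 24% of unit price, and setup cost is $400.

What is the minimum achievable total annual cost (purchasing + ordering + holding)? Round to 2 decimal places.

H₁ = 24%×$168 = $40.3200;  H₂ = 24%×$167.50 = $40.2000
EOQ₁ = √(2×58,500×400/40.3200) = 1,077.36  (< 1,750, feasible at tier 1)
EOQ₂ = √(2×58,500×400/40.2000) = 1,078.97  (< 1,750 → use Q = 1,750 at tier-2 price)
TC(tier 1 (EOQ₁), Q≈1,077.4) = $9,871,439.34
TC(tier 2, Q≈1,750.0) = $9,847,296.43
Minimum at tier 2: $9,847,296.43

$9,847,296.43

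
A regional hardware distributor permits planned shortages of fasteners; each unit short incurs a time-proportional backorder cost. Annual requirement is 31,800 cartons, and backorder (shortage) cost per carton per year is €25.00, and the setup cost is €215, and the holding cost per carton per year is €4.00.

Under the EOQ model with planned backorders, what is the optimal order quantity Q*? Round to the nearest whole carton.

Basic EOQ = √(2·31,800·215/4) = 1,848.919
Backorder adjustment √((H+b)/b) = √((4+25)/25) = 1.0770
Q* = 1,848.919 × 1.0770 ≈ 1,991.35

1,991 cartons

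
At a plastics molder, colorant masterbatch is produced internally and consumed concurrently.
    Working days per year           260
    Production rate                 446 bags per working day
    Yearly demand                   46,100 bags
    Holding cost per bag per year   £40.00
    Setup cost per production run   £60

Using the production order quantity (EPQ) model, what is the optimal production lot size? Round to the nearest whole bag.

479 bags

Daily demand d = 46,100/260 = 177.308; p = 446; 1 − d/p = 0.60245
EPQ = √(2DS / (H(1 − d/p)))
    = √(2 × 46,100 × 60 / (40 × 0.60245)) ≈ 479.13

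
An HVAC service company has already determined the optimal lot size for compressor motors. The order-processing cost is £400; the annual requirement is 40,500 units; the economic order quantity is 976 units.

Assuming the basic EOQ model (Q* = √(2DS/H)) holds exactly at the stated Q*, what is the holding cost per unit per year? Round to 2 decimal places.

From Q* = √(2DS/H) ⇒ Q*² = 2DS/H.
H = 2DS / Q² = 2 × 40,500 × 400 / 976² = 34.0130

£34.01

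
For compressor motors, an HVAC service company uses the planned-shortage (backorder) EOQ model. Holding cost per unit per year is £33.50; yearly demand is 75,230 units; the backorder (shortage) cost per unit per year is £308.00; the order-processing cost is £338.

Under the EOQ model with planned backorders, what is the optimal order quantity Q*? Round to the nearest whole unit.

1,297 units

Q* = √(2DS/H) · √((H + b)/b)
   = √(2 × 75,230 × 338 / 33.5) · √((33.5 + 308) / 308)
   = 1,232.101 × 1.0530 ≈ 1,297.38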